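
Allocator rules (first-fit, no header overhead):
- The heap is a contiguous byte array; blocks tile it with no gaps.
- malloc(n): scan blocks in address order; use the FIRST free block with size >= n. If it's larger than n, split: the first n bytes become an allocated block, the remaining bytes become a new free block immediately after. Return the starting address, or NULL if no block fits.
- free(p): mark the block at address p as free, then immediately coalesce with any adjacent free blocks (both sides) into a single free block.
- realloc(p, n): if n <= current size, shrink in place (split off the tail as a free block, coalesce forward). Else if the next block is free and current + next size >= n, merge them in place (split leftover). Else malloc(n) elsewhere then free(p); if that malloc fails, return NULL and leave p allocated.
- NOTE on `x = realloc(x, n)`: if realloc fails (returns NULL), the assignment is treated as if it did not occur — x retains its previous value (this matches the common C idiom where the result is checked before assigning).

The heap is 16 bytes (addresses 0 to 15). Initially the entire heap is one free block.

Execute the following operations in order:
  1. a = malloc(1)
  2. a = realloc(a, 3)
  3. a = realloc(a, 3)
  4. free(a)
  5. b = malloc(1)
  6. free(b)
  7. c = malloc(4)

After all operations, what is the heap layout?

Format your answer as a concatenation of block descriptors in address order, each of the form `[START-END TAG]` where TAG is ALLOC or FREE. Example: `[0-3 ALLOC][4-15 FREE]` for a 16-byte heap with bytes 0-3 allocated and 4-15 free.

Answer: [0-3 ALLOC][4-15 FREE]

Derivation:
Op 1: a = malloc(1) -> a = 0; heap: [0-0 ALLOC][1-15 FREE]
Op 2: a = realloc(a, 3) -> a = 0; heap: [0-2 ALLOC][3-15 FREE]
Op 3: a = realloc(a, 3) -> a = 0; heap: [0-2 ALLOC][3-15 FREE]
Op 4: free(a) -> (freed a); heap: [0-15 FREE]
Op 5: b = malloc(1) -> b = 0; heap: [0-0 ALLOC][1-15 FREE]
Op 6: free(b) -> (freed b); heap: [0-15 FREE]
Op 7: c = malloc(4) -> c = 0; heap: [0-3 ALLOC][4-15 FREE]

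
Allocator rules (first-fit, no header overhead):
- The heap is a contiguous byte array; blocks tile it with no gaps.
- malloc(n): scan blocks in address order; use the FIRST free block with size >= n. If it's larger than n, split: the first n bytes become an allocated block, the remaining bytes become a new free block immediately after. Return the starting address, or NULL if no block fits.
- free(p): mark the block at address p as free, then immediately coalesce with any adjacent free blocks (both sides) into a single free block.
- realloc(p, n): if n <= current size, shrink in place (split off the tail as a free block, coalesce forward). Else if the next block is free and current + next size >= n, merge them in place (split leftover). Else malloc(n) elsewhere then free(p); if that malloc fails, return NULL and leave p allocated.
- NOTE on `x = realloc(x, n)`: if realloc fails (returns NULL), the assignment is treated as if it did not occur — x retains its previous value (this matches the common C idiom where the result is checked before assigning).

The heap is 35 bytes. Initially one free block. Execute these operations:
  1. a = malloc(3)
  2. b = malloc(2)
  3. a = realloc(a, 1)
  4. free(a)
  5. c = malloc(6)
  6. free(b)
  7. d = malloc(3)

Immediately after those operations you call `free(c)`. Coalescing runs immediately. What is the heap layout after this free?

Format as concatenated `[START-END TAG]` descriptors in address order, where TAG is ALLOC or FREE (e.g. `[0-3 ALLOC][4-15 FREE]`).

Answer: [0-2 ALLOC][3-34 FREE]

Derivation:
Op 1: a = malloc(3) -> a = 0; heap: [0-2 ALLOC][3-34 FREE]
Op 2: b = malloc(2) -> b = 3; heap: [0-2 ALLOC][3-4 ALLOC][5-34 FREE]
Op 3: a = realloc(a, 1) -> a = 0; heap: [0-0 ALLOC][1-2 FREE][3-4 ALLOC][5-34 FREE]
Op 4: free(a) -> (freed a); heap: [0-2 FREE][3-4 ALLOC][5-34 FREE]
Op 5: c = malloc(6) -> c = 5; heap: [0-2 FREE][3-4 ALLOC][5-10 ALLOC][11-34 FREE]
Op 6: free(b) -> (freed b); heap: [0-4 FREE][5-10 ALLOC][11-34 FREE]
Op 7: d = malloc(3) -> d = 0; heap: [0-2 ALLOC][3-4 FREE][5-10 ALLOC][11-34 FREE]
free(c): c = 5 -> block [5-10 ALLOC]; mark free, coalesce with adjacent free neighbors -> [0-2 ALLOC][3-34 FREE]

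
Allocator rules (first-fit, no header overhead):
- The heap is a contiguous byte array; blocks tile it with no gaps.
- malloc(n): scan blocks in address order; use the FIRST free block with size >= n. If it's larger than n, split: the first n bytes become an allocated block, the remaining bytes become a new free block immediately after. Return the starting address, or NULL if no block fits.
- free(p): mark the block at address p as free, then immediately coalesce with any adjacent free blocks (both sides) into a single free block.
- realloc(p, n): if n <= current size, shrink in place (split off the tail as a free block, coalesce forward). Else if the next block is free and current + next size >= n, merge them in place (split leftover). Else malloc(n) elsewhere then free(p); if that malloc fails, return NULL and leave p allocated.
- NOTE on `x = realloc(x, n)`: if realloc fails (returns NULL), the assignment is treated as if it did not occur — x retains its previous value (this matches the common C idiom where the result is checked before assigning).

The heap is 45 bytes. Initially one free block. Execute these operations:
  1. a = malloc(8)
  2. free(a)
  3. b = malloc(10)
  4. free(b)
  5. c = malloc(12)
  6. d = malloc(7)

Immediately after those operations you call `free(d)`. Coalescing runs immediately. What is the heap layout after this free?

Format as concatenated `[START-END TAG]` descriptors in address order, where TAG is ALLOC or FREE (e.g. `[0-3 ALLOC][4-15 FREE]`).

Answer: [0-11 ALLOC][12-44 FREE]

Derivation:
Op 1: a = malloc(8) -> a = 0; heap: [0-7 ALLOC][8-44 FREE]
Op 2: free(a) -> (freed a); heap: [0-44 FREE]
Op 3: b = malloc(10) -> b = 0; heap: [0-9 ALLOC][10-44 FREE]
Op 4: free(b) -> (freed b); heap: [0-44 FREE]
Op 5: c = malloc(12) -> c = 0; heap: [0-11 ALLOC][12-44 FREE]
Op 6: d = malloc(7) -> d = 12; heap: [0-11 ALLOC][12-18 ALLOC][19-44 FREE]
free(d): d = 12 -> block [12-18 ALLOC]; mark free, coalesce with adjacent free neighbors -> [0-11 ALLOC][12-44 FREE]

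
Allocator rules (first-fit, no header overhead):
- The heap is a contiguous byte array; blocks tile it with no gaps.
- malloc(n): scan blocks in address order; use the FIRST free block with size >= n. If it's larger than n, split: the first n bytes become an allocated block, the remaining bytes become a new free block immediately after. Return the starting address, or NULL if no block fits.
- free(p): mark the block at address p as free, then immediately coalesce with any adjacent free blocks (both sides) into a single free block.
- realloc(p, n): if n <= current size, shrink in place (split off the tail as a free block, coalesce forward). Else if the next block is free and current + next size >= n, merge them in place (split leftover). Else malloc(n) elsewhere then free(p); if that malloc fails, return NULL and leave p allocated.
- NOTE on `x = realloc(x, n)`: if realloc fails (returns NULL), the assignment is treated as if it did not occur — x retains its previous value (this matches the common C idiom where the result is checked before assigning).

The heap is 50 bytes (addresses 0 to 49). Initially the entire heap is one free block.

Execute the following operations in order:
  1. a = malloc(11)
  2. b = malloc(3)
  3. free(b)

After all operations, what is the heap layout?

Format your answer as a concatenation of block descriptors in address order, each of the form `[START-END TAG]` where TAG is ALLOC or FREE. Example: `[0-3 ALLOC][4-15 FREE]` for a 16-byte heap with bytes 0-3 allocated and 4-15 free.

Op 1: a = malloc(11) -> a = 0; heap: [0-10 ALLOC][11-49 FREE]
Op 2: b = malloc(3) -> b = 11; heap: [0-10 ALLOC][11-13 ALLOC][14-49 FREE]
Op 3: free(b) -> (freed b); heap: [0-10 ALLOC][11-49 FREE]

Answer: [0-10 ALLOC][11-49 FREE]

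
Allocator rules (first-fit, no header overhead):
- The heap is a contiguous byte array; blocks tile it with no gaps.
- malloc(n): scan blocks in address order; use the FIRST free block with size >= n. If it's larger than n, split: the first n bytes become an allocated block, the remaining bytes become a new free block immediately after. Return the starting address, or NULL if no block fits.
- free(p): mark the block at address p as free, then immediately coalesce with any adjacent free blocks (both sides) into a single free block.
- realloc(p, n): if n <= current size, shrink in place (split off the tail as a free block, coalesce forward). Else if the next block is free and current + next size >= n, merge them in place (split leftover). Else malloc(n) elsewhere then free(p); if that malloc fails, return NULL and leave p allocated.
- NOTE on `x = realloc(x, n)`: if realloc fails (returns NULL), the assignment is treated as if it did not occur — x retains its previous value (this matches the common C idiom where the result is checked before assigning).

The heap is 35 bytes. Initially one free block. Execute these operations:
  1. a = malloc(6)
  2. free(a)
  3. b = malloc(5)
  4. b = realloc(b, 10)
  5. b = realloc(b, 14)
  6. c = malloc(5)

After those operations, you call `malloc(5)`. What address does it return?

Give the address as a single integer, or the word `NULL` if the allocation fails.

Answer: 19

Derivation:
Op 1: a = malloc(6) -> a = 0; heap: [0-5 ALLOC][6-34 FREE]
Op 2: free(a) -> (freed a); heap: [0-34 FREE]
Op 3: b = malloc(5) -> b = 0; heap: [0-4 ALLOC][5-34 FREE]
Op 4: b = realloc(b, 10) -> b = 0; heap: [0-9 ALLOC][10-34 FREE]
Op 5: b = realloc(b, 14) -> b = 0; heap: [0-13 ALLOC][14-34 FREE]
Op 6: c = malloc(5) -> c = 14; heap: [0-13 ALLOC][14-18 ALLOC][19-34 FREE]
malloc(5): first-fit scan over [0-13 ALLOC][14-18 ALLOC][19-34 FREE] -> 19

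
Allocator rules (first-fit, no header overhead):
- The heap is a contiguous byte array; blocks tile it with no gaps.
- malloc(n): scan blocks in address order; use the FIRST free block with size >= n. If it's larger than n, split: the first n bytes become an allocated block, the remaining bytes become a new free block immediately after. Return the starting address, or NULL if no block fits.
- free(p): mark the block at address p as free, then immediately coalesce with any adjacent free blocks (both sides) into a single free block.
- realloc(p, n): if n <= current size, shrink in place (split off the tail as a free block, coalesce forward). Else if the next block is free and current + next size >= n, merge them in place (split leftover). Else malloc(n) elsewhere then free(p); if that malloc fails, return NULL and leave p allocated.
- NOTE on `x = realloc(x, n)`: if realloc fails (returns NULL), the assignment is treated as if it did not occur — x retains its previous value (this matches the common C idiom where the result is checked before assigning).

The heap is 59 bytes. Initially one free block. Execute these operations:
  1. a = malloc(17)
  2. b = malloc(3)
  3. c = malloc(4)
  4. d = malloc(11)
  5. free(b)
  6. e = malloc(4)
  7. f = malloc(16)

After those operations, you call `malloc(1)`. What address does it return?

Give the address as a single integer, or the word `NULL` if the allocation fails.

Answer: 17

Derivation:
Op 1: a = malloc(17) -> a = 0; heap: [0-16 ALLOC][17-58 FREE]
Op 2: b = malloc(3) -> b = 17; heap: [0-16 ALLOC][17-19 ALLOC][20-58 FREE]
Op 3: c = malloc(4) -> c = 20; heap: [0-16 ALLOC][17-19 ALLOC][20-23 ALLOC][24-58 FREE]
Op 4: d = malloc(11) -> d = 24; heap: [0-16 ALLOC][17-19 ALLOC][20-23 ALLOC][24-34 ALLOC][35-58 FREE]
Op 5: free(b) -> (freed b); heap: [0-16 ALLOC][17-19 FREE][20-23 ALLOC][24-34 ALLOC][35-58 FREE]
Op 6: e = malloc(4) -> e = 35; heap: [0-16 ALLOC][17-19 FREE][20-23 ALLOC][24-34 ALLOC][35-38 ALLOC][39-58 FREE]
Op 7: f = malloc(16) -> f = 39; heap: [0-16 ALLOC][17-19 FREE][20-23 ALLOC][24-34 ALLOC][35-38 ALLOC][39-54 ALLOC][55-58 FREE]
malloc(1): first-fit scan over [0-16 ALLOC][17-19 FREE][20-23 ALLOC][24-34 ALLOC][35-38 ALLOC][39-54 ALLOC][55-58 FREE] -> 17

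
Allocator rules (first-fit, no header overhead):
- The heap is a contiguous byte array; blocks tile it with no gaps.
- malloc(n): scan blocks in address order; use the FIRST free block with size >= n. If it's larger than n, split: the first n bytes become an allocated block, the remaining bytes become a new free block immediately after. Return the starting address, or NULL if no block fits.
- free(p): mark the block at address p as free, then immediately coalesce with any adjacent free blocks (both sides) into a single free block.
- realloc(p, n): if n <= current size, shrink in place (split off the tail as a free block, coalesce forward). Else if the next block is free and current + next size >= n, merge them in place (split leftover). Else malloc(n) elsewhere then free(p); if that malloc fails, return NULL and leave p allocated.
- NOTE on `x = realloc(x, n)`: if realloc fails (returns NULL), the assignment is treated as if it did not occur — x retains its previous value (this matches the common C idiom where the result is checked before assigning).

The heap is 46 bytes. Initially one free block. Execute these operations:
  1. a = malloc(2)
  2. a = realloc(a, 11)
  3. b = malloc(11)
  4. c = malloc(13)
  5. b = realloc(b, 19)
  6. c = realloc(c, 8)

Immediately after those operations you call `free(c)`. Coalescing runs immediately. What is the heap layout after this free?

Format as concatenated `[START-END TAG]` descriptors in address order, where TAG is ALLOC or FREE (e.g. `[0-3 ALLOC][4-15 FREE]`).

Answer: [0-10 ALLOC][11-21 ALLOC][22-45 FREE]

Derivation:
Op 1: a = malloc(2) -> a = 0; heap: [0-1 ALLOC][2-45 FREE]
Op 2: a = realloc(a, 11) -> a = 0; heap: [0-10 ALLOC][11-45 FREE]
Op 3: b = malloc(11) -> b = 11; heap: [0-10 ALLOC][11-21 ALLOC][22-45 FREE]
Op 4: c = malloc(13) -> c = 22; heap: [0-10 ALLOC][11-21 ALLOC][22-34 ALLOC][35-45 FREE]
Op 5: b = realloc(b, 19) -> NULL (b unchanged); heap: [0-10 ALLOC][11-21 ALLOC][22-34 ALLOC][35-45 FREE]
Op 6: c = realloc(c, 8) -> c = 22; heap: [0-10 ALLOC][11-21 ALLOC][22-29 ALLOC][30-45 FREE]
free(c): c = 22 -> block [22-29 ALLOC]; mark free, coalesce with adjacent free neighbors -> [0-10 ALLOC][11-21 ALLOC][22-45 FREE]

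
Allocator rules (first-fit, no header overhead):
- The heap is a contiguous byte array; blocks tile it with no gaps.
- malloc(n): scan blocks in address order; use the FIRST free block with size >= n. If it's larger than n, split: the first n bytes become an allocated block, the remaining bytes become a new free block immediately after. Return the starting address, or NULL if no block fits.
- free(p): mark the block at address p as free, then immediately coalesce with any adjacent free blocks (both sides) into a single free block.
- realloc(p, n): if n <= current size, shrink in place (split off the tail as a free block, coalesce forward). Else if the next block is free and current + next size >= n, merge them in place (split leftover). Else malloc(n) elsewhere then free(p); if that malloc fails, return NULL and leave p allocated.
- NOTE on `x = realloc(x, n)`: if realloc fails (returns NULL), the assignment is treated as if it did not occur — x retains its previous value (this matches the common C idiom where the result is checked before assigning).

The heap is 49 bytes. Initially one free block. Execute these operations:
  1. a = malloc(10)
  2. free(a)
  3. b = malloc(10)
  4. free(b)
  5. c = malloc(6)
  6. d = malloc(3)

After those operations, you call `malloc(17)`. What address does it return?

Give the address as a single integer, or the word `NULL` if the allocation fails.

Op 1: a = malloc(10) -> a = 0; heap: [0-9 ALLOC][10-48 FREE]
Op 2: free(a) -> (freed a); heap: [0-48 FREE]
Op 3: b = malloc(10) -> b = 0; heap: [0-9 ALLOC][10-48 FREE]
Op 4: free(b) -> (freed b); heap: [0-48 FREE]
Op 5: c = malloc(6) -> c = 0; heap: [0-5 ALLOC][6-48 FREE]
Op 6: d = malloc(3) -> d = 6; heap: [0-5 ALLOC][6-8 ALLOC][9-48 FREE]
malloc(17): first-fit scan over [0-5 ALLOC][6-8 ALLOC][9-48 FREE] -> 9

Answer: 9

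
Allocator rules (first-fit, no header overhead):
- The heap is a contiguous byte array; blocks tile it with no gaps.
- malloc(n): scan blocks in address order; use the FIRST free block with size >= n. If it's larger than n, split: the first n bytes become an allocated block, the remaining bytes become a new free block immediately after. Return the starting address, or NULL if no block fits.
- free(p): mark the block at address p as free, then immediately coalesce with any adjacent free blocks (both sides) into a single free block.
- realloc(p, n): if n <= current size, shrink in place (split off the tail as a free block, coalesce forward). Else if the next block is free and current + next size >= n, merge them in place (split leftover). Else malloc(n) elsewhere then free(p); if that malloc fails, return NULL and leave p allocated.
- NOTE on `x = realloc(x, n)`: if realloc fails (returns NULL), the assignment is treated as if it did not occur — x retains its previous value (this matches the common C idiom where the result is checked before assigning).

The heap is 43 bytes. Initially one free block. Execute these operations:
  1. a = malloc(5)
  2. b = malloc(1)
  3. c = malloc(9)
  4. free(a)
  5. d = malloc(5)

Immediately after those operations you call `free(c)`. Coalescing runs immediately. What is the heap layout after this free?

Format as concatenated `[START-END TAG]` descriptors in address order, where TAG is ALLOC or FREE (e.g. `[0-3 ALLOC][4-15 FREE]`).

Answer: [0-4 ALLOC][5-5 ALLOC][6-42 FREE]

Derivation:
Op 1: a = malloc(5) -> a = 0; heap: [0-4 ALLOC][5-42 FREE]
Op 2: b = malloc(1) -> b = 5; heap: [0-4 ALLOC][5-5 ALLOC][6-42 FREE]
Op 3: c = malloc(9) -> c = 6; heap: [0-4 ALLOC][5-5 ALLOC][6-14 ALLOC][15-42 FREE]
Op 4: free(a) -> (freed a); heap: [0-4 FREE][5-5 ALLOC][6-14 ALLOC][15-42 FREE]
Op 5: d = malloc(5) -> d = 0; heap: [0-4 ALLOC][5-5 ALLOC][6-14 ALLOC][15-42 FREE]
free(c): c = 6 -> block [6-14 ALLOC]; mark free, coalesce with adjacent free neighbors -> [0-4 ALLOC][5-5 ALLOC][6-42 FREE]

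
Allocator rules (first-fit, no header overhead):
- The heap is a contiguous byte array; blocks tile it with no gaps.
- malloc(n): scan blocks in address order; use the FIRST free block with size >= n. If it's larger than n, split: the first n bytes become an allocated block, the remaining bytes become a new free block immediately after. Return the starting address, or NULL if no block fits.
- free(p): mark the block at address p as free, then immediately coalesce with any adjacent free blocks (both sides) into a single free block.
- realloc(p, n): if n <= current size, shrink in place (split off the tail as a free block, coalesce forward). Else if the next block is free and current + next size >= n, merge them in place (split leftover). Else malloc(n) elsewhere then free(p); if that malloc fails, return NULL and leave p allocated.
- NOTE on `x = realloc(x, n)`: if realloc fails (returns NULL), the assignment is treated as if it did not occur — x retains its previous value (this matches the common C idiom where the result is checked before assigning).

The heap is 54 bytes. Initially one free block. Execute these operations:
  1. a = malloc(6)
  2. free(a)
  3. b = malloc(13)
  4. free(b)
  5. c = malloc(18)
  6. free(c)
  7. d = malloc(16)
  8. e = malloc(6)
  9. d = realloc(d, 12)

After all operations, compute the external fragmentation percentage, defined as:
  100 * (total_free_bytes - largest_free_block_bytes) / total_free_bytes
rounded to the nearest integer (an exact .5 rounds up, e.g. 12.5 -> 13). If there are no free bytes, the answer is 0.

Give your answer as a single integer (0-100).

Op 1: a = malloc(6) -> a = 0; heap: [0-5 ALLOC][6-53 FREE]
Op 2: free(a) -> (freed a); heap: [0-53 FREE]
Op 3: b = malloc(13) -> b = 0; heap: [0-12 ALLOC][13-53 FREE]
Op 4: free(b) -> (freed b); heap: [0-53 FREE]
Op 5: c = malloc(18) -> c = 0; heap: [0-17 ALLOC][18-53 FREE]
Op 6: free(c) -> (freed c); heap: [0-53 FREE]
Op 7: d = malloc(16) -> d = 0; heap: [0-15 ALLOC][16-53 FREE]
Op 8: e = malloc(6) -> e = 16; heap: [0-15 ALLOC][16-21 ALLOC][22-53 FREE]
Op 9: d = realloc(d, 12) -> d = 0; heap: [0-11 ALLOC][12-15 FREE][16-21 ALLOC][22-53 FREE]
Free blocks: [4 32] total_free=36 largest=32 -> 100*(36-32)/36 = 400/36 ≈ 11.111 -> rounds to 11

Answer: 11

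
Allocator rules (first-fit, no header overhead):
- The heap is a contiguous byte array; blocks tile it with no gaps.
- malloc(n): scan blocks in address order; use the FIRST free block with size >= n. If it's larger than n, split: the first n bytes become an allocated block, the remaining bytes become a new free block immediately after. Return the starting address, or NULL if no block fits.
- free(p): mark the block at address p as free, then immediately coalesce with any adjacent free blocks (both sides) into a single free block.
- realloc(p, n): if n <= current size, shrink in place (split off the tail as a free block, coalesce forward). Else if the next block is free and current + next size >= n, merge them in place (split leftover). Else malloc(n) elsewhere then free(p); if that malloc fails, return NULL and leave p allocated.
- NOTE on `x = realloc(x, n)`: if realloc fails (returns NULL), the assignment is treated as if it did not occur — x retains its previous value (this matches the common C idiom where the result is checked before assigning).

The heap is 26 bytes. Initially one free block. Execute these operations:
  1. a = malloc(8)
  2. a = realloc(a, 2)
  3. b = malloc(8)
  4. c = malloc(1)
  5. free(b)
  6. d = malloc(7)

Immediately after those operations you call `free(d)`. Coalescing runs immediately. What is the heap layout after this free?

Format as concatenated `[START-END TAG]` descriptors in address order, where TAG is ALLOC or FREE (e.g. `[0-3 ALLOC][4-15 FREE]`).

Answer: [0-1 ALLOC][2-9 FREE][10-10 ALLOC][11-25 FREE]

Derivation:
Op 1: a = malloc(8) -> a = 0; heap: [0-7 ALLOC][8-25 FREE]
Op 2: a = realloc(a, 2) -> a = 0; heap: [0-1 ALLOC][2-25 FREE]
Op 3: b = malloc(8) -> b = 2; heap: [0-1 ALLOC][2-9 ALLOC][10-25 FREE]
Op 4: c = malloc(1) -> c = 10; heap: [0-1 ALLOC][2-9 ALLOC][10-10 ALLOC][11-25 FREE]
Op 5: free(b) -> (freed b); heap: [0-1 ALLOC][2-9 FREE][10-10 ALLOC][11-25 FREE]
Op 6: d = malloc(7) -> d = 2; heap: [0-1 ALLOC][2-8 ALLOC][9-9 FREE][10-10 ALLOC][11-25 FREE]
free(d): d = 2 -> block [2-8 ALLOC]; mark free, coalesce with adjacent free neighbors -> [0-1 ALLOC][2-9 FREE][10-10 ALLOC][11-25 FREE]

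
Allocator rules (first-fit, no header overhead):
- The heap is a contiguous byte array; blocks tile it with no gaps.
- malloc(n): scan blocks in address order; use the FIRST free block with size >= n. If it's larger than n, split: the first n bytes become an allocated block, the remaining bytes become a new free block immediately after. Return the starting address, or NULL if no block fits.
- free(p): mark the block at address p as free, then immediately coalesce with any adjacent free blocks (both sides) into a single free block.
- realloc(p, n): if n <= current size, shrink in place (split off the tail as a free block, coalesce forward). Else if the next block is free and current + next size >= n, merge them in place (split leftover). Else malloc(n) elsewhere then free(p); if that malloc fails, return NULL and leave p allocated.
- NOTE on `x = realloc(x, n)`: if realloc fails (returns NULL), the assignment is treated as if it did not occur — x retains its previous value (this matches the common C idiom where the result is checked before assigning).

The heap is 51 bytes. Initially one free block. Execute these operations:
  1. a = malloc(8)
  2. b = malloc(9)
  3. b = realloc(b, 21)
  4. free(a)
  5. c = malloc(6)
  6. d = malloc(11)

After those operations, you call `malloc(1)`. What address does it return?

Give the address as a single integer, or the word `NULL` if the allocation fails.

Op 1: a = malloc(8) -> a = 0; heap: [0-7 ALLOC][8-50 FREE]
Op 2: b = malloc(9) -> b = 8; heap: [0-7 ALLOC][8-16 ALLOC][17-50 FREE]
Op 3: b = realloc(b, 21) -> b = 8; heap: [0-7 ALLOC][8-28 ALLOC][29-50 FREE]
Op 4: free(a) -> (freed a); heap: [0-7 FREE][8-28 ALLOC][29-50 FREE]
Op 5: c = malloc(6) -> c = 0; heap: [0-5 ALLOC][6-7 FREE][8-28 ALLOC][29-50 FREE]
Op 6: d = malloc(11) -> d = 29; heap: [0-5 ALLOC][6-7 FREE][8-28 ALLOC][29-39 ALLOC][40-50 FREE]
malloc(1): first-fit scan over [0-5 ALLOC][6-7 FREE][8-28 ALLOC][29-39 ALLOC][40-50 FREE] -> 6

Answer: 6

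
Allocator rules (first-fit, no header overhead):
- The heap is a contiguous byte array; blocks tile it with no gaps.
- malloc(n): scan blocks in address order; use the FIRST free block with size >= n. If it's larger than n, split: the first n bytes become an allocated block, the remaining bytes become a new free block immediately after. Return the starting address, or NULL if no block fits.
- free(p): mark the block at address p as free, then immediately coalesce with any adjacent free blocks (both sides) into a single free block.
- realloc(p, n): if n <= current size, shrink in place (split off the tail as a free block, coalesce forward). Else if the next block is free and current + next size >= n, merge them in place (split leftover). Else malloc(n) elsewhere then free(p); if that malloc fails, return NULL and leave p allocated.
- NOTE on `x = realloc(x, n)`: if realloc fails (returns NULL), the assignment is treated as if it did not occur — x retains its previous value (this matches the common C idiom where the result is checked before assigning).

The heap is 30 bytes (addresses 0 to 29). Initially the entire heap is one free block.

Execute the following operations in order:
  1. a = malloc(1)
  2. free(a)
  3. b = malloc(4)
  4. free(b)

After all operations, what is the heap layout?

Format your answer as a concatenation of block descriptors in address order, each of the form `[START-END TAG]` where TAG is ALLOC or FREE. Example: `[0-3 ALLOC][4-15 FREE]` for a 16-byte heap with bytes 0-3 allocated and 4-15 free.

Answer: [0-29 FREE]

Derivation:
Op 1: a = malloc(1) -> a = 0; heap: [0-0 ALLOC][1-29 FREE]
Op 2: free(a) -> (freed a); heap: [0-29 FREE]
Op 3: b = malloc(4) -> b = 0; heap: [0-3 ALLOC][4-29 FREE]
Op 4: free(b) -> (freed b); heap: [0-29 FREE]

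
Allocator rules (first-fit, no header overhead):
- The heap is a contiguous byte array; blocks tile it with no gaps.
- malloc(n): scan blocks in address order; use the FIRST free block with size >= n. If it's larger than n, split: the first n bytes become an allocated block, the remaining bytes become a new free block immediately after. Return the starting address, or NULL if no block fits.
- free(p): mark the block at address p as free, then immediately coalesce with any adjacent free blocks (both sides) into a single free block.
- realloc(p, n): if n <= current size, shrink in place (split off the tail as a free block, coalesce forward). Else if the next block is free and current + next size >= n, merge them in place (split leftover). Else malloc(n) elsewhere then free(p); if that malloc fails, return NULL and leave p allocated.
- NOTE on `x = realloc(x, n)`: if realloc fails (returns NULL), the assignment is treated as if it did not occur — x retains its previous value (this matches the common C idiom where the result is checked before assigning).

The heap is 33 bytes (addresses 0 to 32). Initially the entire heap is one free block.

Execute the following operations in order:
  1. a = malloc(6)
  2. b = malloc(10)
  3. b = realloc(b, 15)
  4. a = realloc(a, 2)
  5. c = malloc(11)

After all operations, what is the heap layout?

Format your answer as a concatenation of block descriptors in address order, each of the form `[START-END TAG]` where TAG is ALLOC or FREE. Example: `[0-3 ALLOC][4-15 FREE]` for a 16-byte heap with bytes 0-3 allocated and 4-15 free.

Answer: [0-1 ALLOC][2-5 FREE][6-20 ALLOC][21-31 ALLOC][32-32 FREE]

Derivation:
Op 1: a = malloc(6) -> a = 0; heap: [0-5 ALLOC][6-32 FREE]
Op 2: b = malloc(10) -> b = 6; heap: [0-5 ALLOC][6-15 ALLOC][16-32 FREE]
Op 3: b = realloc(b, 15) -> b = 6; heap: [0-5 ALLOC][6-20 ALLOC][21-32 FREE]
Op 4: a = realloc(a, 2) -> a = 0; heap: [0-1 ALLOC][2-5 FREE][6-20 ALLOC][21-32 FREE]
Op 5: c = malloc(11) -> c = 21; heap: [0-1 ALLOC][2-5 FREE][6-20 ALLOC][21-31 ALLOC][32-32 FREE]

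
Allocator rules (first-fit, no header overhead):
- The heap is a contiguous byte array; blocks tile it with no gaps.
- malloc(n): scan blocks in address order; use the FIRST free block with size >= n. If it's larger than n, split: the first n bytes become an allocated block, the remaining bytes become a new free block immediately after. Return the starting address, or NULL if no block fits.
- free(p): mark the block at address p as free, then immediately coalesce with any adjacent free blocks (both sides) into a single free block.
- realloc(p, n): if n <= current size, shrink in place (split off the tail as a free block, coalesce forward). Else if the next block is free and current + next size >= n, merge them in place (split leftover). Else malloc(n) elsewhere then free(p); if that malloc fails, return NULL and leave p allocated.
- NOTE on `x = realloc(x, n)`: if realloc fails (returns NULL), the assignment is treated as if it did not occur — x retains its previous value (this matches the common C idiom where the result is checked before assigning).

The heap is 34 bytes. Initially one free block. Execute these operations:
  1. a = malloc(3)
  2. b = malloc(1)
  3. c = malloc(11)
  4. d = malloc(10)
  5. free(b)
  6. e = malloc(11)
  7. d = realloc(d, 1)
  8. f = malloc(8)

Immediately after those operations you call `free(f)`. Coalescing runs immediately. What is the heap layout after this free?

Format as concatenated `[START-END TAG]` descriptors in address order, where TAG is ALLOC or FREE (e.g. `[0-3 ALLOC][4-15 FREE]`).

Answer: [0-2 ALLOC][3-3 FREE][4-14 ALLOC][15-15 ALLOC][16-33 FREE]

Derivation:
Op 1: a = malloc(3) -> a = 0; heap: [0-2 ALLOC][3-33 FREE]
Op 2: b = malloc(1) -> b = 3; heap: [0-2 ALLOC][3-3 ALLOC][4-33 FREE]
Op 3: c = malloc(11) -> c = 4; heap: [0-2 ALLOC][3-3 ALLOC][4-14 ALLOC][15-33 FREE]
Op 4: d = malloc(10) -> d = 15; heap: [0-2 ALLOC][3-3 ALLOC][4-14 ALLOC][15-24 ALLOC][25-33 FREE]
Op 5: free(b) -> (freed b); heap: [0-2 ALLOC][3-3 FREE][4-14 ALLOC][15-24 ALLOC][25-33 FREE]
Op 6: e = malloc(11) -> e = NULL; heap: [0-2 ALLOC][3-3 FREE][4-14 ALLOC][15-24 ALLOC][25-33 FREE]
Op 7: d = realloc(d, 1) -> d = 15; heap: [0-2 ALLOC][3-3 FREE][4-14 ALLOC][15-15 ALLOC][16-33 FREE]
Op 8: f = malloc(8) -> f = 16; heap: [0-2 ALLOC][3-3 FREE][4-14 ALLOC][15-15 ALLOC][16-23 ALLOC][24-33 FREE]
free(f): f = 16 -> block [16-23 ALLOC]; mark free, coalesce with adjacent free neighbors -> [0-2 ALLOC][3-3 FREE][4-14 ALLOC][15-15 ALLOC][16-33 FREE]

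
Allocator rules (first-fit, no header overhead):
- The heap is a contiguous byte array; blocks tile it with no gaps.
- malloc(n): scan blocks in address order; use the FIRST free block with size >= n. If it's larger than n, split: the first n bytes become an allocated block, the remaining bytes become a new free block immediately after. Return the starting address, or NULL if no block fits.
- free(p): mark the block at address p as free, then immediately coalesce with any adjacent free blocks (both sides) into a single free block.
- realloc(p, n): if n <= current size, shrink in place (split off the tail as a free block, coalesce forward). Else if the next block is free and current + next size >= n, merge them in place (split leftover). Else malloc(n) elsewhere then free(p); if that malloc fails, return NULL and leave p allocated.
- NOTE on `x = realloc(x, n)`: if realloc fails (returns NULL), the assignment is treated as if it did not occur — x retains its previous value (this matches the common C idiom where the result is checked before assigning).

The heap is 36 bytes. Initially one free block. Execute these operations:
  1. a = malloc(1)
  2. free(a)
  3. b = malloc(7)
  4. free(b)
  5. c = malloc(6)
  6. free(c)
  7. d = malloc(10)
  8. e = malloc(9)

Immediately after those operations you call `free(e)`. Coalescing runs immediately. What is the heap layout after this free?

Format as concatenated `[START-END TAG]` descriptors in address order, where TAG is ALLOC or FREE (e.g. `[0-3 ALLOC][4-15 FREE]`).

Op 1: a = malloc(1) -> a = 0; heap: [0-0 ALLOC][1-35 FREE]
Op 2: free(a) -> (freed a); heap: [0-35 FREE]
Op 3: b = malloc(7) -> b = 0; heap: [0-6 ALLOC][7-35 FREE]
Op 4: free(b) -> (freed b); heap: [0-35 FREE]
Op 5: c = malloc(6) -> c = 0; heap: [0-5 ALLOC][6-35 FREE]
Op 6: free(c) -> (freed c); heap: [0-35 FREE]
Op 7: d = malloc(10) -> d = 0; heap: [0-9 ALLOC][10-35 FREE]
Op 8: e = malloc(9) -> e = 10; heap: [0-9 ALLOC][10-18 ALLOC][19-35 FREE]
free(e): e = 10 -> block [10-18 ALLOC]; mark free, coalesce with adjacent free neighbors -> [0-9 ALLOC][10-35 FREE]

Answer: [0-9 ALLOC][10-35 FREE]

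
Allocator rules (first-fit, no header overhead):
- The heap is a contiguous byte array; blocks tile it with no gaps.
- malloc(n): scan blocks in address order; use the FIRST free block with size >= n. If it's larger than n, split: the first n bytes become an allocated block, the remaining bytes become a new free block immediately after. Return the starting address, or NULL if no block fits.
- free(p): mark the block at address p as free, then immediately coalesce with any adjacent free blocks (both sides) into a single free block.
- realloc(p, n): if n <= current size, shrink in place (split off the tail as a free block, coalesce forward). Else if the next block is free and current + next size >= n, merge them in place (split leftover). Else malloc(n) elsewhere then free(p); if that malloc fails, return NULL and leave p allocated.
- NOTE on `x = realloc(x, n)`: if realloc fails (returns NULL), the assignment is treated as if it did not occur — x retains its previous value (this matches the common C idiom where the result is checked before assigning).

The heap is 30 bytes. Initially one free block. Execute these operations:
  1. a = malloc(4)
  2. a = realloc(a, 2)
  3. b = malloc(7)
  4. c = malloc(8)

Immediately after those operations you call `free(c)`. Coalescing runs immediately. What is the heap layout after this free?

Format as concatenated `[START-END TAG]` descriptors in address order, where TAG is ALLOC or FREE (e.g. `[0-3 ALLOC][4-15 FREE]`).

Answer: [0-1 ALLOC][2-8 ALLOC][9-29 FREE]

Derivation:
Op 1: a = malloc(4) -> a = 0; heap: [0-3 ALLOC][4-29 FREE]
Op 2: a = realloc(a, 2) -> a = 0; heap: [0-1 ALLOC][2-29 FREE]
Op 3: b = malloc(7) -> b = 2; heap: [0-1 ALLOC][2-8 ALLOC][9-29 FREE]
Op 4: c = malloc(8) -> c = 9; heap: [0-1 ALLOC][2-8 ALLOC][9-16 ALLOC][17-29 FREE]
free(c): c = 9 -> block [9-16 ALLOC]; mark free, coalesce with adjacent free neighbors -> [0-1 ALLOC][2-8 ALLOC][9-29 FREE]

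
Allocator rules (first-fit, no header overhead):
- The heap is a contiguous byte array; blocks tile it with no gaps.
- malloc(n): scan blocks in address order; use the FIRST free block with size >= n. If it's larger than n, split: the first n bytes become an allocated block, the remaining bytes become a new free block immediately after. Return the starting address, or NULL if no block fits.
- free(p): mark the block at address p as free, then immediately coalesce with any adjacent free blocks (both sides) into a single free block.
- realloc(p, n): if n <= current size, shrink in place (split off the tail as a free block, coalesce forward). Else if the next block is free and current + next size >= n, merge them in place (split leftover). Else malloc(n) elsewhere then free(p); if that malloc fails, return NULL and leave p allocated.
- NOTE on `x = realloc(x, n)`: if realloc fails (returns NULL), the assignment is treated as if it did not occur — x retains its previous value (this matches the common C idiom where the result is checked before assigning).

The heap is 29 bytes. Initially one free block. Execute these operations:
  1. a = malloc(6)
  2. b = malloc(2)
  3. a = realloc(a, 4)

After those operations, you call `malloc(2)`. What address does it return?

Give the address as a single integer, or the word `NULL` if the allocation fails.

Answer: 4

Derivation:
Op 1: a = malloc(6) -> a = 0; heap: [0-5 ALLOC][6-28 FREE]
Op 2: b = malloc(2) -> b = 6; heap: [0-5 ALLOC][6-7 ALLOC][8-28 FREE]
Op 3: a = realloc(a, 4) -> a = 0; heap: [0-3 ALLOC][4-5 FREE][6-7 ALLOC][8-28 FREE]
malloc(2): first-fit scan over [0-3 ALLOC][4-5 FREE][6-7 ALLOC][8-28 FREE] -> 4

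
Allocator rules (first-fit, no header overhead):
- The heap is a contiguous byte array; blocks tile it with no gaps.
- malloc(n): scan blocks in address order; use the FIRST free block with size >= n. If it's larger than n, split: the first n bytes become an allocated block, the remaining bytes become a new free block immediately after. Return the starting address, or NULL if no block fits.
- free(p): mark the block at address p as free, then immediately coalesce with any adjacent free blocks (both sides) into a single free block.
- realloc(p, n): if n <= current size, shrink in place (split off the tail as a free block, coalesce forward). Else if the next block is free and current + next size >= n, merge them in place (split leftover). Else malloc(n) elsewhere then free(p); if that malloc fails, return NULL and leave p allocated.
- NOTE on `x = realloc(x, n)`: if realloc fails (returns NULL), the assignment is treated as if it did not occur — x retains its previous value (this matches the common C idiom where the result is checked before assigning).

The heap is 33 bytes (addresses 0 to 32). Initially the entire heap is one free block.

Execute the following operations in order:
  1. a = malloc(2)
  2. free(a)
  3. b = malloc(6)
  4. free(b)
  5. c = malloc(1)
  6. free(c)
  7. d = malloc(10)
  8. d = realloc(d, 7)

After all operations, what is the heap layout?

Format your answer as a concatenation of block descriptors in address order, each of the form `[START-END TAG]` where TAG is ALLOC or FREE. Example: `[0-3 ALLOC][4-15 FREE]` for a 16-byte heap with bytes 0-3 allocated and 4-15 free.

Op 1: a = malloc(2) -> a = 0; heap: [0-1 ALLOC][2-32 FREE]
Op 2: free(a) -> (freed a); heap: [0-32 FREE]
Op 3: b = malloc(6) -> b = 0; heap: [0-5 ALLOC][6-32 FREE]
Op 4: free(b) -> (freed b); heap: [0-32 FREE]
Op 5: c = malloc(1) -> c = 0; heap: [0-0 ALLOC][1-32 FREE]
Op 6: free(c) -> (freed c); heap: [0-32 FREE]
Op 7: d = malloc(10) -> d = 0; heap: [0-9 ALLOC][10-32 FREE]
Op 8: d = realloc(d, 7) -> d = 0; heap: [0-6 ALLOC][7-32 FREE]

Answer: [0-6 ALLOC][7-32 FREE]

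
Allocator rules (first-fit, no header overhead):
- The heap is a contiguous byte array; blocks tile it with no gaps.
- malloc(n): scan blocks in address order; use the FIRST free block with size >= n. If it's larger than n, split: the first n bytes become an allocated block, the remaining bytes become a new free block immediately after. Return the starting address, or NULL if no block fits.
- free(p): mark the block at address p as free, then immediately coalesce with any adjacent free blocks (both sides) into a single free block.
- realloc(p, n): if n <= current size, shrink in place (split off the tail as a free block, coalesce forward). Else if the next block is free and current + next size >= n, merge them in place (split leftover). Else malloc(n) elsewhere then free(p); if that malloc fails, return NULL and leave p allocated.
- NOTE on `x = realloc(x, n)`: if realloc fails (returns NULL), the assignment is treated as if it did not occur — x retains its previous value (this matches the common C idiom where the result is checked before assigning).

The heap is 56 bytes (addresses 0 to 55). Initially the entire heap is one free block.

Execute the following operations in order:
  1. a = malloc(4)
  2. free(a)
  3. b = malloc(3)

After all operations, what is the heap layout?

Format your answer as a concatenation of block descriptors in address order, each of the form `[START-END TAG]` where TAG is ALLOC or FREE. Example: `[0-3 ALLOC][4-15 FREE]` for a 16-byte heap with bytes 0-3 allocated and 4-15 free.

Op 1: a = malloc(4) -> a = 0; heap: [0-3 ALLOC][4-55 FREE]
Op 2: free(a) -> (freed a); heap: [0-55 FREE]
Op 3: b = malloc(3) -> b = 0; heap: [0-2 ALLOC][3-55 FREE]

Answer: [0-2 ALLOC][3-55 FREE]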